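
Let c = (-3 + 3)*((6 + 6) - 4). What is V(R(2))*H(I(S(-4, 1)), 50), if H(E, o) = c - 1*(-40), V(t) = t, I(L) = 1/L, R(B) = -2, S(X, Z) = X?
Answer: -80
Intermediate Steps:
c = 0 (c = 0*(12 - 4) = 0*8 = 0)
H(E, o) = 40 (H(E, o) = 0 - 1*(-40) = 0 + 40 = 40)
V(R(2))*H(I(S(-4, 1)), 50) = -2*40 = -80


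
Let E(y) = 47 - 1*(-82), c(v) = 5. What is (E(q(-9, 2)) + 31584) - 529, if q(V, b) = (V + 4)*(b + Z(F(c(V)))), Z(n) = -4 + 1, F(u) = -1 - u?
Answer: 31184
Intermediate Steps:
Z(n) = -3
q(V, b) = (-3 + b)*(4 + V) (q(V, b) = (V + 4)*(b - 3) = (4 + V)*(-3 + b) = (-3 + b)*(4 + V))
E(y) = 129 (E(y) = 47 + 82 = 129)
(E(q(-9, 2)) + 31584) - 529 = (129 + 31584) - 529 = 31713 - 529 = 31184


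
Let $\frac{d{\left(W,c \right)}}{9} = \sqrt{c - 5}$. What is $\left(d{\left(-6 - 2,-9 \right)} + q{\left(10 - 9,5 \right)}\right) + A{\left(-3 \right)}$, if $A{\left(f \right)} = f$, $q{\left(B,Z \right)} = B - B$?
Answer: $-3 + 9 i \sqrt{14} \approx -3.0 + 33.675 i$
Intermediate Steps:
$q{\left(B,Z \right)} = 0$
$d{\left(W,c \right)} = 9 \sqrt{-5 + c}$ ($d{\left(W,c \right)} = 9 \sqrt{c - 5} = 9 \sqrt{-5 + c}$)
$\left(d{\left(-6 - 2,-9 \right)} + q{\left(10 - 9,5 \right)}\right) + A{\left(-3 \right)} = \left(9 \sqrt{-5 - 9} + 0\right) - 3 = \left(9 \sqrt{-14} + 0\right) - 3 = \left(9 i \sqrt{14} + 0\right) - 3 = 9 i \sqrt{14} - 3 = -3 + 9 i \sqrt{14}$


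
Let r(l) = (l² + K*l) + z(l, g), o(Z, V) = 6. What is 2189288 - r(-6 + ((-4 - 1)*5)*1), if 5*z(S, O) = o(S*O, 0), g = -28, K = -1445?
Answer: 10717654/5 ≈ 2.1435e+6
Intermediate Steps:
z(S, O) = 6/5 (z(S, O) = (⅕)*6 = 6/5)
r(l) = 6/5 + l² - 1445*l (r(l) = (l² - 1445*l) + 6/5 = 6/5 + l² - 1445*l)
2189288 - r(-6 + ((-4 - 1)*5)*1) = 2189288 - (6/5 + (-6 + ((-4 - 1)*5)*1)² - 1445*(-6 + ((-4 - 1)*5)*1)) = 2189288 - (6/5 + (-6 - 5*5*1)² - 1445*(-6 - 5*5*1)) = 2189288 - (6/5 + (-6 - 25*1)² - 1445*(-6 - 25*1)) = 2189288 - (6/5 + (-6 - 25)² - 1445*(-6 - 25)) = 2189288 - (6/5 + (-31)² - 1445*(-31)) = 2189288 - (6/5 + 961 + 44795) = 2189288 - 1*228786/5 = 2189288 - 228786/5 = 10717654/5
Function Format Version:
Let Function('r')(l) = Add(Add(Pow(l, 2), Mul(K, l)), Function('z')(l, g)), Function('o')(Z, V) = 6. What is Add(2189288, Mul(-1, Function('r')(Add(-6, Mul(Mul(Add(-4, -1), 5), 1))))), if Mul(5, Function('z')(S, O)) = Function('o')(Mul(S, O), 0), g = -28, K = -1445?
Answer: Rational(10717654, 5) ≈ 2.1435e+6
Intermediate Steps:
Function('z')(S, O) = Rational(6, 5) (Function('z')(S, O) = Mul(Rational(1, 5), 6) = Rational(6, 5))
Function('r')(l) = Add(Rational(6, 5), Pow(l, 2), Mul(-1445, l)) (Function('r')(l) = Add(Add(Pow(l, 2), Mul(-1445, l)), Rational(6, 5)) = Add(Rational(6, 5), Pow(l, 2), Mul(-1445, l)))
Add(2189288, Mul(-1, Function('r')(Add(-6, Mul(Mul(Add(-4, -1), 5), 1))))) = Add(2189288, Mul(-1, Add(Rational(6, 5), Pow(Add(-6, Mul(Mul(Add(-4, -1), 5), 1)), 2), Mul(-1445, Add(-6, Mul(Mul(Add(-4, -1), 5), 1)))))) = Add(2189288, Mul(-1, Add(Rational(6, 5), Pow(Add(-6, Mul(Mul(-5, 5), 1)), 2), Mul(-1445, Add(-6, Mul(Mul(-5, 5), 1)))))) = Add(2189288, Mul(-1, Add(Rational(6, 5), Pow(Add(-6, Mul(-25, 1)), 2), Mul(-1445, Add(-6, Mul(-25, 1)))))) = Add(2189288, Mul(-1, Add(Rational(6, 5), Pow(Add(-6, -25), 2), Mul(-1445, Add(-6, -25))))) = Add(2189288, Mul(-1, Add(Rational(6, 5), Pow(-31, 2), Mul(-1445, -31)))) = Add(2189288, Mul(-1, Add(Rational(6, 5), 961, 44795))) = Add(2189288, Mul(-1, Rational(228786, 5))) = Add(2189288, Rational(-228786, 5)) = Rational(10717654, 5)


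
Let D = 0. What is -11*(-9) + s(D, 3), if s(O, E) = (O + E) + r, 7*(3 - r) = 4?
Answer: 731/7 ≈ 104.43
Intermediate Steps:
r = 17/7 (r = 3 - ⅐*4 = 3 - 4/7 = 17/7 ≈ 2.4286)
s(O, E) = 17/7 + E + O (s(O, E) = (O + E) + 17/7 = (E + O) + 17/7 = 17/7 + E + O)
-11*(-9) + s(D, 3) = -11*(-9) + (17/7 + 3 + 0) = 99 + 38/7 = 731/7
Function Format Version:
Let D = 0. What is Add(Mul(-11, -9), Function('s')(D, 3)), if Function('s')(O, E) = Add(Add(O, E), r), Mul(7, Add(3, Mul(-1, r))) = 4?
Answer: Rational(731, 7) ≈ 104.43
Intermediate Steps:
r = Rational(17, 7) (r = Add(3, Mul(Rational(-1, 7), 4)) = Add(3, Rational(-4, 7)) = Rational(17, 7) ≈ 2.4286)
Function('s')(O, E) = Add(Rational(17, 7), E, O) (Function('s')(O, E) = Add(Add(O, E), Rational(17, 7)) = Add(Add(E, O), Rational(17, 7)) = Add(Rational(17, 7), E, O))
Add(Mul(-11, -9), Function('s')(D, 3)) = Add(Mul(-11, -9), Add(Rational(17, 7), 3, 0)) = Add(99, Rational(38, 7)) = Rational(731, 7)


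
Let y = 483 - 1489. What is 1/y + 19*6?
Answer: 114683/1006 ≈ 114.00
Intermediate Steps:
y = -1006
1/y + 19*6 = 1/(-1006) + 19*6 = -1/1006 + 114 = 114683/1006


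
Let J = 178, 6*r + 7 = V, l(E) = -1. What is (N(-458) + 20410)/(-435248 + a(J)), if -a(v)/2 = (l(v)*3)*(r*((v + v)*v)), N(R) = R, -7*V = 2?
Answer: -17458/784813 ≈ -0.022245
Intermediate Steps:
V = -2/7 (V = -1/7*2 = -2/7 ≈ -0.28571)
r = -17/14 (r = -7/6 + (1/6)*(-2/7) = -7/6 - 1/21 = -17/14 ≈ -1.2143)
a(v) = -102*v**2/7 (a(v) = -2*(-1*3)*(-17*(v + v)*v/14) = -(-6)*(-17*2*v*v/14) = -(-6)*(-17*v**2/7) = -102*v**2/7)
(N(-458) + 20410)/(-435248 + a(J)) = (-458 + 20410)/(-435248 - 102/7*178**2) = 19952/(-435248 - 102/7*31684) = 19952/(-435248 - 3231768/7) = 19952/(-6278504/7) = 19952*(-7/6278504) = -17458/784813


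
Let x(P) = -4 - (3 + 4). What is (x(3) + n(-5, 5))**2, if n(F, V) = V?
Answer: 36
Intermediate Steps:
x(P) = -11 (x(P) = -4 - 1*7 = -4 - 7 = -11)
(x(3) + n(-5, 5))**2 = (-11 + 5)**2 = (-6)**2 = 36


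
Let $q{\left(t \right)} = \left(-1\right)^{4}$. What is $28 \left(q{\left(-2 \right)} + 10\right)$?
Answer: $308$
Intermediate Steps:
$q{\left(t \right)} = 1$
$28 \left(q{\left(-2 \right)} + 10\right) = 28 \left(1 + 10\right) = 28 \cdot 11 = 308$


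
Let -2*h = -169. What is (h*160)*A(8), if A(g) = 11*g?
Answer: 1189760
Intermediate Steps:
h = 169/2 (h = -½*(-169) = 169/2 ≈ 84.500)
(h*160)*A(8) = ((169/2)*160)*(11*8) = 13520*88 = 1189760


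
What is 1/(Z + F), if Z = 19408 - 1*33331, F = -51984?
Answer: -1/65907 ≈ -1.5173e-5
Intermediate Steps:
Z = -13923 (Z = 19408 - 33331 = -13923)
1/(Z + F) = 1/(-13923 - 51984) = 1/(-65907) = -1/65907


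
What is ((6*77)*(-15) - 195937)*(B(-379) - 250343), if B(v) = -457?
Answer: 50879043600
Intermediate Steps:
((6*77)*(-15) - 195937)*(B(-379) - 250343) = ((6*77)*(-15) - 195937)*(-457 - 250343) = (462*(-15) - 195937)*(-250800) = (-6930 - 195937)*(-250800) = -202867*(-250800) = 50879043600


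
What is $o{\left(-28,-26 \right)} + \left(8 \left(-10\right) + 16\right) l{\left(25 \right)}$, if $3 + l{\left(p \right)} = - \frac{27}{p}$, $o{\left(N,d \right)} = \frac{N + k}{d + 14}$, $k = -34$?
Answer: $\frac{39943}{150} \approx 266.29$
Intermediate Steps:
$o{\left(N,d \right)} = \frac{-34 + N}{14 + d}$ ($o{\left(N,d \right)} = \frac{N - 34}{d + 14} = \frac{-34 + N}{14 + d}$)
$l{\left(p \right)} = -3 - \frac{27}{p}$
$o{\left(-28,-26 \right)} + \left(8 \left(-10\right) + 16\right) l{\left(25 \right)} = \frac{-34 - 28}{14 - 26} + \left(8 \left(-10\right) + 16\right) \left(-3 - \frac{27}{25}\right) = \frac{1}{-12} \left(-62\right) + \left(-80 + 16\right) \left(-3 - \frac{27}{25}\right) = \left(- \frac{1}{12}\right) \left(-62\right) - 64 \left(-3 - \frac{27}{25}\right) = \frac{31}{6} - - \frac{6528}{25} = \frac{31}{6} + \frac{6528}{25} = \frac{39943}{150}$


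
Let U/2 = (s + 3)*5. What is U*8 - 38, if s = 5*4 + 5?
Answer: 2202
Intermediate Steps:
s = 25 (s = 20 + 5 = 25)
U = 280 (U = 2*((25 + 3)*5) = 2*(28*5) = 2*140 = 280)
U*8 - 38 = 280*8 - 38 = 2240 - 38 = 2202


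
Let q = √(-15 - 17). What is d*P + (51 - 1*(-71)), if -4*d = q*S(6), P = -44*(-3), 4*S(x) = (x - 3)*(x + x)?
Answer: 122 - 1188*I*√2 ≈ 122.0 - 1680.1*I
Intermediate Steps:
q = 4*I*√2 (q = √(-32) = 4*I*√2 ≈ 5.6569*I)
S(x) = x*(-3 + x)/2 (S(x) = ((x - 3)*(x + x))/4 = ((-3 + x)*(2*x))/4 = (2*x*(-3 + x))/4 = x*(-3 + x)/2)
P = 132
d = -9*I*√2 (d = -4*I*√2*(½)*6*(-3 + 6)/4 = -4*I*√2*(½)*6*3/4 = -4*I*√2*9/4 = -9*I*√2 ≈ -12.728*I)
d*P + (51 - 1*(-71)) = -9*I*√2*132 + (51 - 1*(-71)) = -1188*I*√2 + (51 + 71) = -1188*I*√2 + 122 = 122 - 1188*I*√2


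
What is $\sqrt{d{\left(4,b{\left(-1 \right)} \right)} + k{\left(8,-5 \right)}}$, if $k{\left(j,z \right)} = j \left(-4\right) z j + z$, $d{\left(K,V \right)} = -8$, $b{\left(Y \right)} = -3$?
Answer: $\sqrt{1267} \approx 35.595$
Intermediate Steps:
$k{\left(j,z \right)} = z - 4 z j^{2}$ ($k{\left(j,z \right)} = - 4 j j z + z = - 4 z j^{2} + z = z - 4 z j^{2}$)
$\sqrt{d{\left(4,b{\left(-1 \right)} \right)} + k{\left(8,-5 \right)}} = \sqrt{-8 - 5 \left(1 - 4 \cdot 8^{2}\right)} = \sqrt{-8 - 5 \left(1 - 256\right)} = \sqrt{-8 - -1275} = \sqrt{-8 + 1275} = \sqrt{1267}$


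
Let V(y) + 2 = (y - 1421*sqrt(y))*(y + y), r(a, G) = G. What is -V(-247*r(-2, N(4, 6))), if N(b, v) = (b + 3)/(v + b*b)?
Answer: -2988957/242 - 2456909*I*sqrt(38038)/242 ≈ -12351.0 - 1.9801e+6*I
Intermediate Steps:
N(b, v) = (3 + b)/(v + b**2)
V(y) = -2 + 2*y*(y - 1421*sqrt(y)) (V(y) = -2 + (y - 1421*sqrt(y))*(y + y) = -2 + (y - 1421*sqrt(y))*(2*y) = -2 + 2*y*(y - 1421*sqrt(y)))
-V(-247*r(-2, N(4, 6))) = -(-2 - 2842*247*sqrt(247)*(-I*(3 + 4)**(3/2)/(6 + 4**2)**(3/2)) + 2*(-247*(3 + 4)/(6 + 4**2))**2) = -(-2 - 2842*247*sqrt(247)*(-7*I*sqrt(7)/(6 + 16)**(3/2)) + 2*(-247*7/(6 + 16))**2) = -(-2 - 2842*(-1729*I*sqrt(38038)/484) + 2*(-247*7/22)**2) = -(-2 - (-2456909)*I*sqrt(38038)/242 + 2*(-1729/22)**2) = -(-2 - (-2456909)*I*sqrt(38038)/242 + 2*(2989441/484)) = -(-2 + 2456909*I*sqrt(38038)/242 + 2989441/242) = -(2988957/242 + 2456909*I*sqrt(38038)/242) = -2988957/242 - 2456909*I*sqrt(38038)/242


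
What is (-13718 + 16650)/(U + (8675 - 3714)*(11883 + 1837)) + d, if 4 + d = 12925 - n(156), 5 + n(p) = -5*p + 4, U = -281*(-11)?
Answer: 932667889654/68068011 ≈ 13702.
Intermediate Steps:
U = 3091
n(p) = -1 - 5*p (n(p) = -5 + (-5*p + 4) = -5 + (4 - 5*p) = -1 - 5*p)
d = 13702 (d = -4 + (12925 - (-1 - 5*156)) = -4 + (12925 - (-1 - 780)) = -4 + (12925 - 1*(-781)) = -4 + (12925 + 781) = -4 + 13706 = 13702)
(-13718 + 16650)/(U + (8675 - 3714)*(11883 + 1837)) + d = (-13718 + 16650)/(3091 + (8675 - 3714)*(11883 + 1837)) + 13702 = 2932/(3091 + 4961*13720) + 13702 = 2932/(3091 + 68064920) + 13702 = 2932/68068011 + 13702 = 932667889654/68068011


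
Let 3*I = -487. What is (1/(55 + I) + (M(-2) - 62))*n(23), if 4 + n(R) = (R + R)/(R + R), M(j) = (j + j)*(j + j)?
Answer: 44445/322 ≈ 138.03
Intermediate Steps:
I = -487/3 (I = (⅓)*(-487) = -487/3 ≈ -162.33)
M(j) = 4*j² (M(j) = (2*j)*(2*j) = 4*j²)
n(R) = -3 (n(R) = -4 + (R + R)/(R + R) = -4 + (2*R)/((2*R)) = -4 + (2*R)*(1/(2*R)) = -4 + 1 = -3)
(1/(55 + I) + (M(-2) - 62))*n(23) = (1/(55 - 487/3) + (4*(-2)² - 62))*(-3) = (1/(-322/3) + (4*4 - 62))*(-3) = (-3/322 + (16 - 62))*(-3) = (-3/322 - 46)*(-3) = -14815/322*(-3) = 44445/322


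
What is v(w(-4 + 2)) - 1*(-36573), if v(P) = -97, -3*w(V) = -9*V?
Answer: 36476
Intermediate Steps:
w(V) = 3*V (w(V) = -(-3)*V = 3*V)
v(w(-4 + 2)) - 1*(-36573) = -97 - 1*(-36573) = -97 + 36573 = 36476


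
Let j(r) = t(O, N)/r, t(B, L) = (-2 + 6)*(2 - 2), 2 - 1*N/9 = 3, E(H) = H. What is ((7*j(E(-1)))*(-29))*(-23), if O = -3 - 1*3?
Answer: 0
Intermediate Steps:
O = -6 (O = -3 - 3 = -6)
N = -9 (N = 18 - 9*3 = 18 - 27 = -9)
t(B, L) = 0 (t(B, L) = 4*0 = 0)
j(r) = 0 (j(r) = 0/r = 0)
((7*j(E(-1)))*(-29))*(-23) = ((7*0)*(-29))*(-23) = (0*(-29))*(-23) = 0*(-23) = 0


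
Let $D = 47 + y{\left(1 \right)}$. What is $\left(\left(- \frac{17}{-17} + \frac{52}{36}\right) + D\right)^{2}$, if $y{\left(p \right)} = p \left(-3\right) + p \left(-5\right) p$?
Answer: $\frac{139129}{81} \approx 1717.6$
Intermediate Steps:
$y{\left(p \right)} = - 5 p^{2} - 3 p$ ($y{\left(p \right)} = - 3 p + - 5 p p = - 3 p - 5 p^{2} = - 5 p^{2} - 3 p$)
$D = 39$ ($D = 47 - 1 \left(3 + 5 \cdot 1\right) = 47 - 1 \left(3 + 5\right) = 47 - 1 \cdot 8 = 47 - 8 = 39$)
$\left(\left(- \frac{17}{-17} + \frac{52}{36}\right) + D\right)^{2} = \left(\left(- \frac{17}{-17} + \frac{52}{36}\right) + 39\right)^{2} = \left(\left(\left(-17\right) \left(- \frac{1}{17}\right) + 52 \cdot \frac{1}{36}\right) + 39\right)^{2} = \left(\left(1 + \frac{13}{9}\right) + 39\right)^{2} = \left(\frac{22}{9} + 39\right)^{2} = \left(\frac{373}{9}\right)^{2} = \frac{139129}{81}$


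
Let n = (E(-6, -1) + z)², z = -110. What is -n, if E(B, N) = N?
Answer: -12321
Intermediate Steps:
n = 12321 (n = (-1 - 110)² = (-111)² = 12321)
-n = -1*12321 = -12321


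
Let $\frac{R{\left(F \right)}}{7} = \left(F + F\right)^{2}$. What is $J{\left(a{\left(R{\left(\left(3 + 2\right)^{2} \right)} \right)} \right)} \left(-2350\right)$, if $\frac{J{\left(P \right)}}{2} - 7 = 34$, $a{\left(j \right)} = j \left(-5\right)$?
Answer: $-192700$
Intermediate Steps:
$R{\left(F \right)} = 28 F^{2}$ ($R{\left(F \right)} = 7 \left(F + F\right)^{2} = 7 \left(2 F\right)^{2} = 7 \cdot 4 F^{2} = 28 F^{2}$)
$a{\left(j \right)} = - 5 j$
$J{\left(P \right)} = 82$ ($J{\left(P \right)} = 14 + 2 \cdot 34 = 14 + 68 = 82$)
$J{\left(a{\left(R{\left(\left(3 + 2\right)^{2} \right)} \right)} \right)} \left(-2350\right) = 82 \left(-2350\right) = -192700$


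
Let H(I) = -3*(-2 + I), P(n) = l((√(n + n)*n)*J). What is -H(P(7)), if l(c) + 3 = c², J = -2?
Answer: 8217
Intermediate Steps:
l(c) = -3 + c²
P(n) = -3 + 8*n³ (P(n) = -3 + ((√(n + n)*n)*(-2))² = -3 + ((√(2*n)*n)*(-2))² = -3 + (((√2*√n)*n)*(-2))² = -3 + ((√2*n^(3/2))*(-2))² = -3 + (-2*√2*n^(3/2))² = -3 + 8*n³)
H(I) = 6 - 3*I
-H(P(7)) = -(6 - 3*(-3 + 8*7³)) = -(6 - 3*(-3 + 8*343)) = -(6 - 3*(-3 + 2744)) = -(6 - 3*2741) = -(6 - 8223) = -1*(-8217) = 8217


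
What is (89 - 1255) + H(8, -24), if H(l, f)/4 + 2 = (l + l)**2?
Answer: -150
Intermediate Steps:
H(l, f) = -8 + 16*l**2 (H(l, f) = -8 + 4*(l + l)**2 = -8 + 4*(2*l)**2 = -8 + 4*(4*l**2) = -8 + 16*l**2)
(89 - 1255) + H(8, -24) = (89 - 1255) + (-8 + 16*8**2) = -1166 + (-8 + 16*64) = -1166 + (-8 + 1024) = -1166 + 1016 = -150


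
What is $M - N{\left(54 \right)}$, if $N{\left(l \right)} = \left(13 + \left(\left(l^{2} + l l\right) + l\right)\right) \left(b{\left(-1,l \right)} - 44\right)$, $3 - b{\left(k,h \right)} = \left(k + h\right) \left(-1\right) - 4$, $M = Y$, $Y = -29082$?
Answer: $-123466$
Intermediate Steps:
$M = -29082$
$b{\left(k,h \right)} = 7 + h + k$ ($b{\left(k,h \right)} = 3 - \left(\left(k + h\right) \left(-1\right) - 4\right) = 3 - \left(\left(h + k\right) \left(-1\right) - 4\right) = 3 - \left(\left(- h - k\right) - 4\right) = 3 - \left(-4 - h - k\right) = 3 + \left(4 + h + k\right) = 7 + h + k$)
$N{\left(l \right)} = \left(-38 + l\right) \left(13 + l + 2 l^{2}\right)$ ($N{\left(l \right)} = \left(13 + \left(\left(l^{2} + l l\right) + l\right)\right) \left(\left(7 + l - 1\right) - 44\right) = \left(13 + \left(\left(l^{2} + l^{2}\right) + l\right)\right) \left(\left(6 + l\right) - 44\right) = \left(13 + \left(2 l^{2} + l\right)\right) \left(-38 + l\right) = \left(13 + \left(l + 2 l^{2}\right)\right) \left(-38 + l\right) = \left(13 + l + 2 l^{2}\right) \left(-38 + l\right) = \left(-38 + l\right) \left(13 + l + 2 l^{2}\right)$)
$M - N{\left(54 \right)} = -29082 - \left(-494 - 75 \cdot 54^{2} - 1350 + 2 \cdot 54^{3}\right) = -29082 - \left(-494 - 218700 - 1350 + 2 \cdot 157464\right) = -29082 - \left(-494 - 218700 - 1350 + 314928\right) = -29082 - 94384 = -123466$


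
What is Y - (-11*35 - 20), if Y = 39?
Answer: 444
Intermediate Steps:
Y - (-11*35 - 20) = 39 - (-11*35 - 20) = 39 - (-385 - 20) = 39 - 1*(-405) = 39 + 405 = 444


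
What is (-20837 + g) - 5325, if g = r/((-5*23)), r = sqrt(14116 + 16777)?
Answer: -26162 - sqrt(30893)/115 ≈ -26164.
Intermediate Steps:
r = sqrt(30893) ≈ 175.76
g = -sqrt(30893)/115 (g = sqrt(30893)/((-5*23)) = sqrt(30893)/(-115) = sqrt(30893)*(-1/115) = -sqrt(30893)/115 ≈ -1.5284)
(-20837 + g) - 5325 = (-20837 - sqrt(30893)/115) - 5325 = -26162 - sqrt(30893)/115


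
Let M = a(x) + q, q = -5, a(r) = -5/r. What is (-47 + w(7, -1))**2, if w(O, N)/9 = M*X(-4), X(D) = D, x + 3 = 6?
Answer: 37249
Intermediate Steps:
x = 3 (x = -3 + 6 = 3)
M = -20/3 (M = -5/3 - 5 = -20/3 ≈ -6.6667)
w(O, N) = 240 (w(O, N) = 9*(-20/3*(-4)) = 9*(80/3) = 240)
(-47 + w(7, -1))**2 = (-47 + 240)**2 = 193**2 = 37249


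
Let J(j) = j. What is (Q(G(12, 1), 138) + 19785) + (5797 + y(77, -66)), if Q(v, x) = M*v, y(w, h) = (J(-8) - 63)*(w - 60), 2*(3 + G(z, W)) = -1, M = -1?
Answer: 48757/2 ≈ 24379.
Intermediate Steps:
G(z, W) = -7/2 (G(z, W) = -3 + (1/2)*(-1) = -3 - 1/2 = -7/2)
y(w, h) = 4260 - 71*w (y(w, h) = (-8 - 63)*(w - 60) = -71*(-60 + w) = 4260 - 71*w)
Q(v, x) = -v
(Q(G(12, 1), 138) + 19785) + (5797 + y(77, -66)) = (-1*(-7/2) + 19785) + (5797 + (4260 - 71*77)) = (7/2 + 19785) + (5797 + (4260 - 5467)) = 39577/2 + (5797 - 1207) = 39577/2 + 4590 = 48757/2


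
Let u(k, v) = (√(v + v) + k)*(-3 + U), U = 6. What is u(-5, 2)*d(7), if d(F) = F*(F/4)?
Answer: -441/4 ≈ -110.25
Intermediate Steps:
d(F) = F²/4 (d(F) = F*(F*(¼)) = F*(F/4) = F²/4)
u(k, v) = 3*k + 3*√2*√v (u(k, v) = (√(v + v) + k)*(-3 + 6) = (√(2*v) + k)*3 = (√2*√v + k)*3 = (k + √2*√v)*3 = 3*k + 3*√2*√v)
u(-5, 2)*d(7) = (3*(-5) + 3*√2*√2)*((¼)*7²) = (-15 + 6)*((¼)*49) = -9*49/4 = -441/4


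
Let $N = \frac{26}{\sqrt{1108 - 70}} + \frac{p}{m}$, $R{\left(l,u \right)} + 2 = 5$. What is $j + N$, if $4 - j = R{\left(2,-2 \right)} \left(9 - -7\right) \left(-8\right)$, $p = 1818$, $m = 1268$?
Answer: $\frac{246901}{634} + \frac{13 \sqrt{1038}}{519} \approx 390.24$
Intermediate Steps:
$R{\left(l,u \right)} = 3$ ($R{\left(l,u \right)} = -2 + 5 = 3$)
$N = \frac{909}{634} + \frac{13 \sqrt{1038}}{519}$ ($N = \frac{26}{\sqrt{1108 - 70}} + \frac{1818}{1268} = \frac{26}{\sqrt{1038}} + 1818 \cdot \frac{1}{1268} = 26 \frac{\sqrt{1038}}{1038} + \frac{909}{634} = \frac{13 \sqrt{1038}}{519} + \frac{909}{634} = \frac{909}{634} + \frac{13 \sqrt{1038}}{519} \approx 2.2408$)
$j = 388$ ($j = 4 - 3 \left(9 - -7\right) \left(-8\right) = 4 - 3 \left(9 + 7\right) \left(-8\right) = 4 - 3 \cdot 16 \left(-8\right) = 4 - 48 \left(-8\right) = 4 - -384 = 4 + 384 = 388$)
$j + N = 388 + \left(\frac{909}{634} + \frac{13 \sqrt{1038}}{519}\right) = \frac{246901}{634} + \frac{13 \sqrt{1038}}{519}$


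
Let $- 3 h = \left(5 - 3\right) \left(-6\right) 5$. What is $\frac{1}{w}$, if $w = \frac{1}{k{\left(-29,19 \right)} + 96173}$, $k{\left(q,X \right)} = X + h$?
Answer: $96212$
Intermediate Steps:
$h = 20$ ($h = - \frac{\left(5 - 3\right) \left(-6\right) 5}{3} = - \frac{2 \left(-6\right) 5}{3} = - \frac{\left(-12\right) 5}{3} = \left(- \frac{1}{3}\right) \left(-60\right) = 20$)
$k{\left(q,X \right)} = 20 + X$ ($k{\left(q,X \right)} = X + 20 = 20 + X$)
$w = \frac{1}{96212}$ ($w = \frac{1}{\left(20 + 19\right) + 96173} = \frac{1}{39 + 96173} = \frac{1}{96212} \approx 1.0394 \cdot 10^{-5}$)
$\frac{1}{w} = \frac{1}{\frac{1}{96212}} = 96212$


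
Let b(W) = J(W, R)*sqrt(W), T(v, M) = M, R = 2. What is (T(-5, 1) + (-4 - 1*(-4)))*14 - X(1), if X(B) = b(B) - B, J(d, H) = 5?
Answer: 10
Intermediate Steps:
b(W) = 5*sqrt(W)
X(B) = -B + 5*sqrt(B) (X(B) = 5*sqrt(B) - B = -B + 5*sqrt(B))
(T(-5, 1) + (-4 - 1*(-4)))*14 - X(1) = (1 + (-4 - 1*(-4)))*14 - (-1*1 + 5*sqrt(1)) = (1 + (-4 + 4))*14 - (-1 + 5*1) = (1 + 0)*14 - (-1 + 5) = 1*14 - 1*4 = 14 - 4 = 10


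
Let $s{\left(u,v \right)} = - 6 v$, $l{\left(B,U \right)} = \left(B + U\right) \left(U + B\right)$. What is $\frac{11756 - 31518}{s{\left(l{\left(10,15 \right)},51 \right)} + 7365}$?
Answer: $- \frac{19762}{7059} \approx -2.7995$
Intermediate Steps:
$l{\left(B,U \right)} = \left(B + U\right)^{2}$ ($l{\left(B,U \right)} = \left(B + U\right) \left(B + U\right) = \left(B + U\right)^{2}$)
$\frac{11756 - 31518}{s{\left(l{\left(10,15 \right)},51 \right)} + 7365} = \frac{11756 - 31518}{\left(-6\right) 51 + 7365} = - \frac{19762}{-306 + 7365} = - \frac{19762}{7059}$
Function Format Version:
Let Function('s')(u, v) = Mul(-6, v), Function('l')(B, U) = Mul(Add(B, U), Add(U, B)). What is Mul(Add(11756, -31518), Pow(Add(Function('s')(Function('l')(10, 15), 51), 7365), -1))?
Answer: Rational(-19762, 7059) ≈ -2.7995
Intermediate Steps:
Function('l')(B, U) = Pow(Add(B, U), 2) (Function('l')(B, U) = Mul(Add(B, U), Add(B, U)) = Pow(Add(B, U), 2))
Mul(Add(11756, -31518), Pow(Add(Function('s')(Function('l')(10, 15), 51), 7365), -1)) = Mul(Add(11756, -31518), Pow(Add(Mul(-6, 51), 7365), -1)) = Mul(-19762, Pow(Add(-306, 7365), -1)) = Mul(-19762, Pow(7059, -1)) = Mul(-19762, Rational(1, 7059)) = Rational(-19762, 7059)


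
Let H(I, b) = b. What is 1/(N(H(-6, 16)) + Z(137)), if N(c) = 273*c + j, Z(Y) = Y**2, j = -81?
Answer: 1/23056 ≈ 4.3373e-5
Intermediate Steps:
N(c) = -81 + 273*c (N(c) = 273*c - 81 = -81 + 273*c)
1/(N(H(-6, 16)) + Z(137)) = 1/((-81 + 273*16) + 137**2) = 1/((-81 + 4368) + 18769) = 1/(4287 + 18769) = 1/23056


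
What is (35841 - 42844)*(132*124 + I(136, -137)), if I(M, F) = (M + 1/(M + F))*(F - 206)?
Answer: 209648811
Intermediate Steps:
I(M, F) = (-206 + F)*(M + 1/(F + M)) (I(M, F) = (M + 1/(F + M))*(-206 + F) = (-206 + F)*(M + 1/(F + M)))
(35841 - 42844)*(132*124 + I(136, -137)) = (35841 - 42844)*(132*124 + (-206 - 137 - 206*136**2 - 137*136**2 + 136*(-137)**2 - 206*(-137)*136)/(-137 + 136)) = -7003*(16368 + (-206 - 137 - 206*18496 - 137*18496 + 136*18769 + 3838192)/(-1)) = -7003*(16368 - (-206 - 137 - 3810176 - 2533952 + 2552584 + 3838192)) = -7003*(16368 - 1*46305) = -7003*(16368 - 46305) = -7003*(-29937) = 209648811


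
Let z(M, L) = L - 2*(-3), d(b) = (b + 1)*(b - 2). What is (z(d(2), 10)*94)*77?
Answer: 115808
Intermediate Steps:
d(b) = (1 + b)*(-2 + b)
z(M, L) = 6 + L (z(M, L) = L + 6 = 6 + L)
(z(d(2), 10)*94)*77 = ((6 + 10)*94)*77 = (16*94)*77 = 1504*77 = 115808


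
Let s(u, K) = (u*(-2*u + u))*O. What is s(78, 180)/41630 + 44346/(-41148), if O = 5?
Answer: -51630769/28549854 ≈ -1.8084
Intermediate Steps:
s(u, K) = -5*u² (s(u, K) = (u*(-2*u + u))*5 = (u*(-u))*5 = -u²*5 = -5*u²)
s(78, 180)/41630 + 44346/(-41148) = -5*78²/41630 + 44346/(-41148) = -5*6084*(1/41630) + 44346*(-1/41148) = -30420*1/41630 - 7391/6858 = -3042/4163 - 7391/6858 = -51630769/28549854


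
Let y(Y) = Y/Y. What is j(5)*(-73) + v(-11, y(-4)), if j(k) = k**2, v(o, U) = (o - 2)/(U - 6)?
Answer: -9112/5 ≈ -1822.4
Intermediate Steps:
y(Y) = 1
v(o, U) = (-2 + o)/(-6 + U)
j(5)*(-73) + v(-11, y(-4)) = 5**2*(-73) + (-2 - 11)/(-6 + 1) = 25*(-73) - 13/(-5) = -1825 - 1/5*(-13) = -1825 + 13/5 = -9112/5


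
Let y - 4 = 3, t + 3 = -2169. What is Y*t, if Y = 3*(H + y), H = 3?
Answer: -65160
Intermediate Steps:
t = -2172 (t = -3 - 2169 = -2172)
y = 7 (y = 4 + 3 = 7)
Y = 30 (Y = 3*(3 + 7) = 3*10 = 30)
Y*t = 30*(-2172) = -65160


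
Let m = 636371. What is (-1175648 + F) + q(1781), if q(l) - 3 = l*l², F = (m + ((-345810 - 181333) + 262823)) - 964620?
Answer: 5647494327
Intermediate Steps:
F = -592569 (F = (636371 + ((-345810 - 181333) + 262823)) - 964620 = (636371 + (-527143 + 262823)) - 964620 = (636371 - 264320) - 964620 = 372051 - 964620 = -592569)
q(l) = 3 + l³ (q(l) = 3 + l*l² = 3 + l³)
(-1175648 + F) + q(1781) = (-1175648 - 592569) + (3 + 1781³) = -1768217 + (3 + 5649262541) = -1768217 + 5649262544 = 5647494327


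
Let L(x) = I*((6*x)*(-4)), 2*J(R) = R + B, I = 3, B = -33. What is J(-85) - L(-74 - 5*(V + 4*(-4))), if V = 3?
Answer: -707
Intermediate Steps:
J(R) = -33/2 + R/2 (J(R) = (R - 33)/2 = (-33 + R)/2 = -33/2 + R/2)
L(x) = -72*x (L(x) = 3*((6*x)*(-4)) = 3*(-24*x) = -72*x)
J(-85) - L(-74 - 5*(V + 4*(-4))) = (-33/2 + (½)*(-85)) - (-72)*(-74 - 5*(3 + 4*(-4))) = (-33/2 - 85/2) - (-72)*(-74 - 5*(3 - 16)) = -59 - (-72)*(-74 - 5*(-13)) = -59 - (-72)*(-74 - 1*(-65)) = -59 - (-72)*(-74 + 65) = -59 - (-72)*(-9) = -59 - 1*648 = -59 - 648 = -707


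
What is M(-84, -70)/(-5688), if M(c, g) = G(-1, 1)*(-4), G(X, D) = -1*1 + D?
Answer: 0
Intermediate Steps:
G(X, D) = -1 + D
M(c, g) = 0 (M(c, g) = (-1 + 1)*(-4) = 0*(-4) = 0)
M(-84, -70)/(-5688) = 0/(-5688) = 0*(-1/5688) = 0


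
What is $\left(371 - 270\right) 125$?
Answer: $12625$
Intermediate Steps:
$\left(371 - 270\right) 125 = 101 \cdot 125 = 12625$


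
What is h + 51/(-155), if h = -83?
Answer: -12916/155 ≈ -83.329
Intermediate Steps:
h + 51/(-155) = -83 + 51/(-155) = -83 + 51*(-1/155) = -83 - 51/155 = -12916/155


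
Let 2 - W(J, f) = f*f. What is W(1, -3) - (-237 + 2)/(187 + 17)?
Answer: -1193/204 ≈ -5.8480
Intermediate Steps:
W(J, f) = 2 - f**2 (W(J, f) = 2 - f*f = 2 - f**2)
W(1, -3) - (-237 + 2)/(187 + 17) = (2 - 1*(-3)**2) - (-237 + 2)/(187 + 17) = (2 - 1*9) - (-235)/204 = (2 - 9) - (-235)/204 = -7 - 1*(-235/204) = -7 + 235/204 = -1193/204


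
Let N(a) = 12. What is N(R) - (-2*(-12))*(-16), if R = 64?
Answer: 396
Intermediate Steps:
N(R) - (-2*(-12))*(-16) = 12 - (-2*(-12))*(-16) = 12 - 24*(-16) = 12 - 1*(-384) = 12 + 384 = 396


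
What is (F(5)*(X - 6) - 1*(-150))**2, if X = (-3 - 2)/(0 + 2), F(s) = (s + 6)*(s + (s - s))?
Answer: 403225/4 ≈ 1.0081e+5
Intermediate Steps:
F(s) = s*(6 + s) (F(s) = (6 + s)*(s + 0) = (6 + s)*s = s*(6 + s))
X = -5/2 ≈ -2.5000
(F(5)*(X - 6) - 1*(-150))**2 = ((5*(6 + 5))*(-5/2 - 6) - 1*(-150))**2 = ((5*11)*(-17/2) + 150)**2 = (55*(-17/2) + 150)**2 = (-935/2 + 150)**2 = (-635/2)**2 = 403225/4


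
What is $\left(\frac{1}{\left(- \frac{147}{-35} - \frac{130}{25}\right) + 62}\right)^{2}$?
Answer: $\frac{1}{3721} \approx 0.00026874$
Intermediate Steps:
$\left(\frac{1}{\left(- \frac{147}{-35} - \frac{130}{25}\right) + 62}\right)^{2} = \left(\frac{1}{\left(\left(-147\right) \left(- \frac{1}{35}\right) - \frac{26}{5}\right) + 62}\right)^{2} = \left(\frac{1}{\left(\frac{21}{5} - \frac{26}{5}\right) + 62}\right)^{2} = \left(\frac{1}{-1 + 62}\right)^{2} = \left(\frac{1}{61}\right)^{2} = \frac{1}{3721}$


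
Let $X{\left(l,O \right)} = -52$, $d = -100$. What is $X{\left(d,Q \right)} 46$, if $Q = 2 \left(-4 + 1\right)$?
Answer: $-2392$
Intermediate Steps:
$Q = -6$ ($Q = 2 \left(-3\right) = -6$)
$X{\left(d,Q \right)} 46 = \left(-52\right) 46 = -2392$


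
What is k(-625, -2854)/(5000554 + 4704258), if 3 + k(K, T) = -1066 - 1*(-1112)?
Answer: 43/9704812 ≈ 4.4308e-6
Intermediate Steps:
k(K, T) = 43 (k(K, T) = -3 + (-1066 - 1*(-1112)) = -3 + (-1066 + 1112) = -3 + 46 = 43)
k(-625, -2854)/(5000554 + 4704258) = 43/(5000554 + 4704258) = 43/9704812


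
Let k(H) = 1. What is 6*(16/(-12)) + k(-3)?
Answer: -7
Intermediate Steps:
6*(16/(-12)) + k(-3) = 6*(16/(-12)) + 1 = 6*(16*(-1/12)) + 1 = 6*(-4/3) + 1 = -8 + 1 = -7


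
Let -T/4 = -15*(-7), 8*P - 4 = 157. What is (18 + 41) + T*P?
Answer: -16787/2 ≈ -8393.5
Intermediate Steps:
P = 161/8 (P = 1/2 + (1/8)*157 = 1/2 + 157/8 = 161/8 ≈ 20.125)
T = -420 (T = -(-60)*(-7) = -4*105 = -420)
(18 + 41) + T*P = (18 + 41) - 420*161/8 = 59 - 16905/2 = -16787/2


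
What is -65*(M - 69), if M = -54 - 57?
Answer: 11700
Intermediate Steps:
M = -111
-65*(M - 69) = -65*(-111 - 69) = -65*(-180) = 11700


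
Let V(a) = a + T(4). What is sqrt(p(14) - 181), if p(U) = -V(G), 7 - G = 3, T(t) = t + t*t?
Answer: I*sqrt(205) ≈ 14.318*I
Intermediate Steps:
T(t) = t + t**2
G = 4 (G = 7 - 1*3 = 7 - 3 = 4)
V(a) = 20 + a (V(a) = a + 4*(1 + 4) = a + 4*5 = a + 20 = 20 + a)
p(U) = -24 (p(U) = -(20 + 4) = -1*24 = -24)
sqrt(p(14) - 181) = sqrt(-24 - 181) = sqrt(-205) = I*sqrt(205)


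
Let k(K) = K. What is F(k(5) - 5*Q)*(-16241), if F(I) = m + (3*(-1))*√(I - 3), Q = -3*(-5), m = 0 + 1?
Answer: -16241 + 48723*I*√73 ≈ -16241.0 + 4.1629e+5*I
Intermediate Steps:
m = 1
Q = 15
F(I) = 1 - 3*√(-3 + I) (F(I) = 1 + (3*(-1))*√(I - 3) = 1 - 3*√(-3 + I))
F(k(5) - 5*Q)*(-16241) = (1 - 3*√(-3 + (5 - 5*15)))*(-16241) = (1 - 3*√(-3 + (5 - 75)))*(-16241) = (1 - 3*√(-3 - 70))*(-16241) = (1 - 3*I*√73)*(-16241) = -16241 + 48723*I*√73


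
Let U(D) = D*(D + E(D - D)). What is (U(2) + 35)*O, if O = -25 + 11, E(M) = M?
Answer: -546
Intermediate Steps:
O = -14
U(D) = D**2 (U(D) = D*(D + (D - D)) = D*(D + 0) = D*D = D**2)
(U(2) + 35)*O = (2**2 + 35)*(-14) = (4 + 35)*(-14) = 39*(-14) = -546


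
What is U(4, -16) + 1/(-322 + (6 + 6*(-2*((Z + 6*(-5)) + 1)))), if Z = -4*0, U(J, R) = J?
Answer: 129/32 ≈ 4.0313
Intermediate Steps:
Z = 0
U(4, -16) + 1/(-322 + (6 + 6*(-2*((Z + 6*(-5)) + 1)))) = 4 + 1/(-322 + (6 + 6*(-2*((0 + 6*(-5)) + 1)))) = 4 + 1/(-322 + (6 + 6*(-2*((0 - 30) + 1)))) = 4 + 1/(-322 + (6 + 6*(-2*(-30 + 1)))) = 4 + 1/(-322 + (6 + 6*(-2*(-29)))) = 4 + 1/(-322 + (6 + 6*58)) = 4 + 1/(-322 + (6 + 348)) = 4 + 1/(-322 + 354) = 4 + 1/32 = 129/32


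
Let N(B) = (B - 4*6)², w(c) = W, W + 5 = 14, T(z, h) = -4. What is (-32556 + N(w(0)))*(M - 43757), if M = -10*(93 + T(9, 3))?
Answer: 1443482157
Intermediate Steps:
W = 9 (W = -5 + 14 = 9)
w(c) = 9
N(B) = (-24 + B)² (N(B) = (B - 24)² = (-24 + B)²)
M = -890 (M = -10*(93 - 4) = -10*89 = -890)
(-32556 + N(w(0)))*(M - 43757) = (-32556 + (-24 + 9)²)*(-890 - 43757) = (-32556 + (-15)²)*(-44647) = (-32556 + 225)*(-44647) = -32331*(-44647) = 1443482157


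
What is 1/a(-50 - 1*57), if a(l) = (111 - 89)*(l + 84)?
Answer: -1/506 ≈ -0.0019763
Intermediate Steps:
a(l) = 1848 + 22*l (a(l) = 22*(84 + l) = 1848 + 22*l)
1/a(-50 - 1*57) = 1/(1848 + 22*(-50 - 1*57)) = 1/(1848 + 22*(-50 - 57)) = 1/(1848 + 22*(-107)) = 1/(1848 - 2354) = 1/(-506) = -1/506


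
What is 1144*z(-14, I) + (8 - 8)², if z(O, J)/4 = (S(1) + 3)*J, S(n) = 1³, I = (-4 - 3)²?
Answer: 896896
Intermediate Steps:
I = 49 (I = (-7)² = 49)
S(n) = 1
z(O, J) = 16*J (z(O, J) = 4*((1 + 3)*J) = 4*(4*J) = 16*J)
1144*z(-14, I) + (8 - 8)² = 1144*(16*49) + (8 - 8)² = 1144*784 + 0² = 896896 + 0 = 896896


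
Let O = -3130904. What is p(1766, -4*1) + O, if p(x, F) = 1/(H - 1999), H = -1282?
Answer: -10272496025/3281 ≈ -3.1309e+6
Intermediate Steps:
p(x, F) = -1/3281 (p(x, F) = 1/(-1282 - 1999) = 1/(-3281) = -1/3281)
p(1766, -4*1) + O = -1/3281 - 3130904 = -10272496025/3281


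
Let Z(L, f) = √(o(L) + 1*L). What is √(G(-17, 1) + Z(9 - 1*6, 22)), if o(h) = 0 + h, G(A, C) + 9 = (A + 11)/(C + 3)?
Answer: √(-42 + 4*√6)/2 ≈ 2.8373*I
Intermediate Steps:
G(A, C) = -9 + (11 + A)/(3 + C) (G(A, C) = -9 + (A + 11)/(C + 3) = -9 + (11 + A)/(3 + C))
o(h) = h
Z(L, f) = √2*√L (Z(L, f) = √(L + 1*L) = √(L + L) = √(2*L) = √2*√L)
√(G(-17, 1) + Z(9 - 1*6, 22)) = √((-16 - 17 - 9*1)/(3 + 1) + √2*√(9 - 1*6)) = √((-16 - 17 - 9)/4 + √2*√(9 - 6)) = √((¼)*(-42) + √2*√3) = √(-21/2 + √6)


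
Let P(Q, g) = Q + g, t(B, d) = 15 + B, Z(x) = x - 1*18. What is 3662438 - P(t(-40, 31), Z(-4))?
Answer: 3662485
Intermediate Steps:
Z(x) = -18 + x (Z(x) = x - 18 = -18 + x)
3662438 - P(t(-40, 31), Z(-4)) = 3662438 - ((15 - 40) + (-18 - 4)) = 3662438 - (-25 - 22) = 3662438 - 1*(-47) = 3662438 + 47 = 3662485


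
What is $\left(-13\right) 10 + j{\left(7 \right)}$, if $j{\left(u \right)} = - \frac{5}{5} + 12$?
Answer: $-119$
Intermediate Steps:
$j{\left(u \right)} = 11$ ($j{\left(u \right)} = \left(-5\right) \frac{1}{5} + 12 = -1 + 12 = 11$)
$\left(-13\right) 10 + j{\left(7 \right)} = \left(-13\right) 10 + 11 = -130 + 11 = -119$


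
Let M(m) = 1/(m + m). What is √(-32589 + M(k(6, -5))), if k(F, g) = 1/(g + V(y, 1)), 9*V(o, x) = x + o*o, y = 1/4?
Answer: I*√18772670/24 ≈ 180.53*I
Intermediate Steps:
y = ¼ (y = 1*(¼) = ¼ ≈ 0.25000)
V(o, x) = x/9 + o²/9 (V(o, x) = (x + o*o)/9 = (x + o²)/9 = x/9 + o²/9)
k(F, g) = 1/(17/144 + g) (k(F, g) = 1/(g + ((⅑)*1 + (¼)²/9)) = 1/(g + (⅑ + (⅑)*(1/16))) = 1/(g + (⅑ + 1/144)) = 1/(g + 17/144) = 1/(17/144 + g))
M(m) = 1/(2*m)
√(-32589 + M(k(6, -5))) = √(-32589 + 1/(2*((144/(17 + 144*(-5)))))) = √(-32589 + 1/(2*((144/(17 - 720))))) = √(-32589 + 1/(2*((144/(-703))))) = √(-32589 + 1/(2*((144*(-1/703))))) = √(-32589 + 1/(2*(-144/703))) = √(-32589 + (½)*(-703/144)) = √(-32589 - 703/288) = √(-9386335/288) = I*√18772670/24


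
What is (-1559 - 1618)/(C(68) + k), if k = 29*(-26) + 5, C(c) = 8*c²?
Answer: -353/4027 ≈ -0.087658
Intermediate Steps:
k = -749 (k = -754 + 5 = -749)
(-1559 - 1618)/(C(68) + k) = (-1559 - 1618)/(8*68² - 749) = -3177/(8*4624 - 749) = -3177/(36992 - 749) = -3177/36243 = -3177*1/36243 = -353/4027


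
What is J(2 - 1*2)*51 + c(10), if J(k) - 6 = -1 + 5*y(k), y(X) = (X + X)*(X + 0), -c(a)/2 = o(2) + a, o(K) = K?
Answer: 231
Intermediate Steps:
c(a) = -4 - 2*a (c(a) = -2*(2 + a) = -4 - 2*a)
y(X) = 2*X² (y(X) = (2*X)*X = 2*X²)
J(k) = 5 + 10*k² (J(k) = 6 + (-1 + 5*(2*k²)) = 6 + (-1 + 10*k²) = 5 + 10*k²)
J(2 - 1*2)*51 + c(10) = (5 + 10*(2 - 1*2)²)*51 + (-4 - 2*10) = (5 + 10*(2 - 2)²)*51 + (-4 - 20) = (5 + 10*0²)*51 - 24 = (5 + 10*0)*51 - 24 = (5 + 0)*51 - 24 = 5*51 - 24 = 255 - 24 = 231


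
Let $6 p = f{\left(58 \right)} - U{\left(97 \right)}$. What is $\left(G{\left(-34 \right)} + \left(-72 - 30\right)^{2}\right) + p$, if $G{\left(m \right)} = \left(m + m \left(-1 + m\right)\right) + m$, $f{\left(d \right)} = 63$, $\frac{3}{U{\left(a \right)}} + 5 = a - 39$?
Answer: $\frac{611434}{53} \approx 11536.0$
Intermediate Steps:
$U{\left(a \right)} = \frac{3}{-44 + a}$ ($U{\left(a \right)} = \frac{3}{-5 + \left(a - 39\right)} = \frac{3}{-5 + \left(-39 + a\right)} = \frac{3}{-44 + a}$)
$p = \frac{556}{53}$ ($p = \frac{63 - \frac{3}{-44 + 97}}{6} = \frac{63 - \frac{3}{53}}{6} = \frac{1}{6} \cdot \frac{3336}{53} = \frac{556}{53} \approx 10.491$)
$G{\left(m \right)} = 2 m + m \left(-1 + m\right)$
$\left(G{\left(-34 \right)} + \left(-72 - 30\right)^{2}\right) + p = \left(- 34 \left(1 - 34\right) + \left(-72 - 30\right)^{2}\right) + \frac{556}{53} = \left(\left(-34\right) \left(-33\right) + \left(-102\right)^{2}\right) + \frac{556}{53} = \left(1122 + 10404\right) + \frac{556}{53} = 11526 + \frac{556}{53} = \frac{611434}{53}$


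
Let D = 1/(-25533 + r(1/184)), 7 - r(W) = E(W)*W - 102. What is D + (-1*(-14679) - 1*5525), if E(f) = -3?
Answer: 42822530818/4678013 ≈ 9154.0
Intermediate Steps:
r(W) = 109 + 3*W (r(W) = 7 - (-3*W - 102) = 7 - (-102 - 3*W) = 7 + (102 + 3*W) = 109 + 3*W)
D = -184/4678013 (D = 1/(-25533 + (109 + 3/184)) = 1/(-25533 + 20059/184) = 1/(-4678013/184) = -184/4678013 ≈ -3.9333e-5)
D + (-1*(-14679) - 1*5525) = -184/4678013 + (-1*(-14679) - 1*5525) = -184/4678013 + (14679 - 5525) = -184/4678013 + 9154 = 42822530818/4678013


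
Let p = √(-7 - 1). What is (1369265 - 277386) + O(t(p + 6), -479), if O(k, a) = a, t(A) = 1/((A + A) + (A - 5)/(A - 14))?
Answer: 1091400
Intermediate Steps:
p = 2*I*√2 (p = √(-8) = 2*I*√2 ≈ 2.8284*I)
t(A) = 1/(2*A + (-5 + A)/(-14 + A))
(1369265 - 277386) + O(t(p + 6), -479) = (1369265 - 277386) - 479 = 1091879 - 479 = 1091400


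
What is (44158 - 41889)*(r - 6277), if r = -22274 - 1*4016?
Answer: -73894523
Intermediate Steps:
r = -26290 (r = -22274 - 4016 = -26290)
(44158 - 41889)*(r - 6277) = (44158 - 41889)*(-26290 - 6277) = 2269*(-32567) = -73894523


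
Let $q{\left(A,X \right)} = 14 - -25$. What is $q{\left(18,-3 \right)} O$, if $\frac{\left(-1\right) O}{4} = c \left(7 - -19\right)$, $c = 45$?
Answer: $-182520$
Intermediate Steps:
$q{\left(A,X \right)} = 39$ ($q{\left(A,X \right)} = 14 + 25 = 39$)
$O = -4680$ ($O = - 4 \cdot 45 \left(7 - -19\right) = - 4 \cdot 45 \left(7 + 19\right) = - 4 \cdot 45 \cdot 26 = \left(-4\right) 1170 = -4680$)
$q{\left(18,-3 \right)} O = 39 \left(-4680\right) = -182520$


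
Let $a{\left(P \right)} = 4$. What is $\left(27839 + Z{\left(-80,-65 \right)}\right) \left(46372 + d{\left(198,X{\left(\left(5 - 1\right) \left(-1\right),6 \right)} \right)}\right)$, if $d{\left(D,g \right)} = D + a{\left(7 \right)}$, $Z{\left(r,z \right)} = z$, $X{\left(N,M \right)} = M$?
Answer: $1293546276$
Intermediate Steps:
$d{\left(D,g \right)} = 4 + D$ ($d{\left(D,g \right)} = D + 4 = 4 + D$)
$\left(27839 + Z{\left(-80,-65 \right)}\right) \left(46372 + d{\left(198,X{\left(\left(5 - 1\right) \left(-1\right),6 \right)} \right)}\right) = \left(27839 - 65\right) \left(46372 + \left(4 + 198\right)\right) = 27774 \left(46372 + 202\right) = 27774 \cdot 46574 = 1293546276$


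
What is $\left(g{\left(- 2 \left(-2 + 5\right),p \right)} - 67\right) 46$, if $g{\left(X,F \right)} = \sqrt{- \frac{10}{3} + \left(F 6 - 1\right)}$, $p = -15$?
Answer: $-3082 + \frac{46 i \sqrt{849}}{3} \approx -3082.0 + 446.78 i$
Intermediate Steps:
$g{\left(X,F \right)} = \sqrt{- \frac{13}{3} + 6 F}$ ($g{\left(X,F \right)} = \sqrt{\left(-10\right) \frac{1}{3} + \left(6 F - 1\right)} = \sqrt{- \frac{10}{3} + \left(-1 + 6 F\right)} = \sqrt{- \frac{13}{3} + 6 F}$)
$\left(g{\left(- 2 \left(-2 + 5\right),p \right)} - 67\right) 46 = \left(\frac{\sqrt{-39 + 54 \left(-15\right)}}{3} - 67\right) 46 = \left(\frac{\sqrt{-39 - 810}}{3} - 67\right) 46 = \left(\frac{\sqrt{-849}}{3} - 67\right) 46 = \left(\frac{i \sqrt{849}}{3} - 67\right) 46 = \left(-67 + \frac{i \sqrt{849}}{3}\right) 46 = -3082 + \frac{46 i \sqrt{849}}{3}$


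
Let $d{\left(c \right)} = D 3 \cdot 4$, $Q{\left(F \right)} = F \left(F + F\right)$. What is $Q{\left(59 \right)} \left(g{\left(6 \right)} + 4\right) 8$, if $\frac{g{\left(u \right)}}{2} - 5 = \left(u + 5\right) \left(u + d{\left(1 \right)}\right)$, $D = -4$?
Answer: $-50683360$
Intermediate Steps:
$Q{\left(F \right)} = 2 F^{2}$ ($Q{\left(F \right)} = F 2 F = 2 F^{2}$)
$d{\left(c \right)} = -48$ ($d{\left(c \right)} = \left(-4\right) 3 \cdot 4 = \left(-12\right) 4 = -48$)
$g{\left(u \right)} = 10 + 2 \left(-48 + u\right) \left(5 + u\right)$ ($g{\left(u \right)} = 10 + 2 \left(u + 5\right) \left(u - 48\right) = 10 + 2 \left(5 + u\right) \left(-48 + u\right) = 10 + 2 \left(-48 + u\right) \left(5 + u\right)$)
$Q{\left(59 \right)} \left(g{\left(6 \right)} + 4\right) 8 = 2 \cdot 59^{2} \left(\left(-470 - 516 + 2 \cdot 6^{2}\right) + 4\right) 8 = 2 \cdot 3481 \left(\left(-470 - 516 + 2 \cdot 36\right) + 4\right) 8 = 6962 \left(\left(-470 - 516 + 72\right) + 4\right) 8 = 6962 \left(-914 + 4\right) 8 = 6962 \left(\left(-910\right) 8\right) = 6962 \left(-7280\right) = -50683360$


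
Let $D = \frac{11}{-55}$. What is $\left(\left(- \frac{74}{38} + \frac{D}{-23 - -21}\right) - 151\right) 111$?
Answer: $- \frac{3223551}{190} \approx -16966.0$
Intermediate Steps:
$D = - \frac{1}{5}$ ($D = 11 \left(- \frac{1}{55}\right) = - \frac{1}{5} \approx -0.2$)
$\left(\left(- \frac{74}{38} + \frac{D}{-23 - -21}\right) - 151\right) 111 = \left(\left(- \frac{74}{38} - \frac{1}{5 \left(-23 - -21\right)}\right) - 151\right) 111 = \left(\left(\left(-74\right) \frac{1}{38} - \frac{1}{5 \left(-23 + 21\right)}\right) - 151\right) 111 = \left(\left(- \frac{37}{19} - \frac{1}{5 \left(-2\right)}\right) - 151\right) 111 = \left(\left(- \frac{37}{19} - - \frac{1}{10}\right) - 151\right) 111 = \left(\left(- \frac{37}{19} + \frac{1}{10}\right) - 151\right) 111 = \left(- \frac{351}{190} - 151\right) 111 = \left(- \frac{29041}{190}\right) 111 = - \frac{3223551}{190}$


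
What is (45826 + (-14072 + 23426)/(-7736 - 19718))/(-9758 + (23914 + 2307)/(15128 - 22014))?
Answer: -4331630208950/922726318143 ≈ -4.6944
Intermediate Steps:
(45826 + (-14072 + 23426)/(-7736 - 19718))/(-9758 + (23914 + 2307)/(15128 - 22014)) = (45826 + 9354/(-27454))/(-9758 + 26221/(-6886)) = (45826 + 9354*(-1/27454))/(-9758 + 26221*(-1/6886)) = (45826 - 4677/13727)/(-9758 - 26221/6886) = 629048825/(13727*(-67219809/6886)) = (629048825/13727)*(-6886/67219809) = -4331630208950/922726318143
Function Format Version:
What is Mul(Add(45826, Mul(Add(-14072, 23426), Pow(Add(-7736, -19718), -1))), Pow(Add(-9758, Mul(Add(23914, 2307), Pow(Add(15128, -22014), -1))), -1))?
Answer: Rational(-4331630208950, 922726318143) ≈ -4.6944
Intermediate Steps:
Mul(Add(45826, Mul(Add(-14072, 23426), Pow(Add(-7736, -19718), -1))), Pow(Add(-9758, Mul(Add(23914, 2307), Pow(Add(15128, -22014), -1))), -1)) = Mul(Add(45826, Mul(9354, Pow(-27454, -1))), Pow(Add(-9758, Mul(26221, Pow(-6886, -1))), -1)) = Mul(Add(45826, Mul(9354, Rational(-1, 27454))), Pow(Add(-9758, Mul(26221, Rational(-1, 6886))), -1)) = Mul(Add(45826, Rational(-4677, 13727)), Pow(Add(-9758, Rational(-26221, 6886)), -1)) = Mul(Rational(629048825, 13727), Pow(Rational(-67219809, 6886), -1)) = Mul(Rational(629048825, 13727), Rational(-6886, 67219809)) = Rational(-4331630208950, 922726318143)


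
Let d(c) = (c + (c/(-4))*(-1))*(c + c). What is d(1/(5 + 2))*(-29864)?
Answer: -74660/49 ≈ -1523.7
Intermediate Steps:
d(c) = 5*c²/2 (d(c) = (c + (c*(-¼))*(-1))*(2*c) = (c - c/4*(-1))*(2*c) = (c + c/4)*(2*c) = (5*c/4)*(2*c) = 5*c²/2)
d(1/(5 + 2))*(-29864) = (5*(1/(5 + 2))²/2)*(-29864) = (5*(1/7)²/2)*(-29864) = (5*(⅐)²/2)*(-29864) = ((5/2)*(1/49))*(-29864) = (5/98)*(-29864) = -74660/49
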